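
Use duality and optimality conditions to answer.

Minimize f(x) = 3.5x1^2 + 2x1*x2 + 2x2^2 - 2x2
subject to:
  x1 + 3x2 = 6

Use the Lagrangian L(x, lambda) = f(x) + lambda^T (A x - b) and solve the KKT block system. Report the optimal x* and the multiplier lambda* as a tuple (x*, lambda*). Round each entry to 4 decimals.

Form the Lagrangian:
  L(x, lambda) = (1/2) x^T Q x + c^T x + lambda^T (A x - b)
Stationarity (grad_x L = 0): Q x + c + A^T lambda = 0.
Primal feasibility: A x = b.

This gives the KKT block system:
  [ Q   A^T ] [ x     ]   [-c ]
  [ A    0  ] [ lambda ] = [ b ]

Solving the linear system:
  x*      = (-0.3273, 2.1091)
  lambda* = (-1.9273)
  f(x*)   = 3.6727

x* = (-0.3273, 2.1091), lambda* = (-1.9273)


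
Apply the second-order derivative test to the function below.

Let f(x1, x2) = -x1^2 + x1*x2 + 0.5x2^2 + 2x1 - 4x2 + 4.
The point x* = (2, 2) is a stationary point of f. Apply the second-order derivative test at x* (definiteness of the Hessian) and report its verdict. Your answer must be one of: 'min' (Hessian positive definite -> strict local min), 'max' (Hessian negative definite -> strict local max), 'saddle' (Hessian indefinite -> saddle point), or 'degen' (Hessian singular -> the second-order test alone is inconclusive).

Compute the Hessian H = grad^2 f:
  H = [[-2, 1], [1, 1]]
Verify stationarity: grad f(x*) = H x* + g = (0, 0).
Eigenvalues of H: -2.3028, 1.3028.
Eigenvalues have mixed signs, so H is indefinite -> x* is a saddle point.

saddle


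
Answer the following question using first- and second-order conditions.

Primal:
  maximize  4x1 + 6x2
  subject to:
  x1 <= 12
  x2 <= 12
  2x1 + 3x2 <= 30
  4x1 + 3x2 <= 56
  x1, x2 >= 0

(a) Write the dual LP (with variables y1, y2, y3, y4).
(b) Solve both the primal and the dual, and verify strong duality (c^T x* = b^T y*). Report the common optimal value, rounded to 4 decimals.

The standard primal-dual pair for 'max c^T x s.t. A x <= b, x >= 0' is:
  Dual:  min b^T y  s.t.  A^T y >= c,  y >= 0.

So the dual LP is:
  minimize  12y1 + 12y2 + 30y3 + 56y4
  subject to:
    y1 + 2y3 + 4y4 >= 4
    y2 + 3y3 + 3y4 >= 6
    y1, y2, y3, y4 >= 0

Solving the primal: x* = (12, 2).
  primal value c^T x* = 60.
Solving the dual: y* = (0, 0, 2, 0).
  dual value b^T y* = 60.
Strong duality: c^T x* = b^T y*. Confirmed.

60


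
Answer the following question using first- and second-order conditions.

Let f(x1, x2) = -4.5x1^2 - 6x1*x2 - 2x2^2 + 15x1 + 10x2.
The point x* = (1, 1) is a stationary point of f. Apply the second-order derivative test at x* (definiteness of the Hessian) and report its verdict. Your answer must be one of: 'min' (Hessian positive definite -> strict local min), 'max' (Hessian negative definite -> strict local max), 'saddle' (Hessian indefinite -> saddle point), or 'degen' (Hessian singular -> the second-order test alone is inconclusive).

Compute the Hessian H = grad^2 f:
  H = [[-9, -6], [-6, -4]]
Verify stationarity: grad f(x*) = H x* + g = (0, 0).
Eigenvalues of H: -13, 0.
H has a zero eigenvalue (singular; negative semidefinite but not definite), so H is neither positive definite, negative definite, nor indefinite. The second-order test alone is inconclusive -> degen.
(Indeed, f is constant along the null direction of H through x*, so x* is not a strict local extremum.)

degen


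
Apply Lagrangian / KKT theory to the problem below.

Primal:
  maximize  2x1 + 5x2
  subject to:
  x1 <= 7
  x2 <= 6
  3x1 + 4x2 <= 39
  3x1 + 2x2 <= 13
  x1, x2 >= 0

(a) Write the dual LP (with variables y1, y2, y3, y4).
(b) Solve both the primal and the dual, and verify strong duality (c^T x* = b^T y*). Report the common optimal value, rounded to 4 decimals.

The standard primal-dual pair for 'max c^T x s.t. A x <= b, x >= 0' is:
  Dual:  min b^T y  s.t.  A^T y >= c,  y >= 0.

So the dual LP is:
  minimize  7y1 + 6y2 + 39y3 + 13y4
  subject to:
    y1 + 3y3 + 3y4 >= 2
    y2 + 4y3 + 2y4 >= 5
    y1, y2, y3, y4 >= 0

Solving the primal: x* = (0.3333, 6).
  primal value c^T x* = 30.6667.
Solving the dual: y* = (0, 3.6667, 0, 0.6667).
  dual value b^T y* = 30.6667.
Strong duality: c^T x* = b^T y*. Confirmed.

30.6667


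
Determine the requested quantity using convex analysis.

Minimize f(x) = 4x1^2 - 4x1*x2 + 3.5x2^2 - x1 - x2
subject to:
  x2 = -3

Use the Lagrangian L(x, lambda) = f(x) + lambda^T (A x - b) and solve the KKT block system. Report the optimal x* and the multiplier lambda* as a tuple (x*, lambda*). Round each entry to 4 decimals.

Form the Lagrangian:
  L(x, lambda) = (1/2) x^T Q x + c^T x + lambda^T (A x - b)
Stationarity (grad_x L = 0): Q x + c + A^T lambda = 0.
Primal feasibility: A x = b.

This gives the KKT block system:
  [ Q   A^T ] [ x     ]   [-c ]
  [ A    0  ] [ lambda ] = [ b ]

Solving the linear system:
  x*      = (-1.375, -3)
  lambda* = (16.5)
  f(x*)   = 26.9375

x* = (-1.375, -3), lambda* = (16.5)


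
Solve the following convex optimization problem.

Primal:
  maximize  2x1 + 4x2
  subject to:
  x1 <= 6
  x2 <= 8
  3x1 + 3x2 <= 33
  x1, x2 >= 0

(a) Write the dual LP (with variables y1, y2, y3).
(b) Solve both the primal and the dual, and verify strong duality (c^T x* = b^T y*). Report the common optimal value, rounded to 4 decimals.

The standard primal-dual pair for 'max c^T x s.t. A x <= b, x >= 0' is:
  Dual:  min b^T y  s.t.  A^T y >= c,  y >= 0.

So the dual LP is:
  minimize  6y1 + 8y2 + 33y3
  subject to:
    y1 + 3y3 >= 2
    y2 + 3y3 >= 4
    y1, y2, y3 >= 0

Solving the primal: x* = (3, 8).
  primal value c^T x* = 38.
Solving the dual: y* = (0, 2, 0.6667).
  dual value b^T y* = 38.
Strong duality: c^T x* = b^T y*. Confirmed.

38


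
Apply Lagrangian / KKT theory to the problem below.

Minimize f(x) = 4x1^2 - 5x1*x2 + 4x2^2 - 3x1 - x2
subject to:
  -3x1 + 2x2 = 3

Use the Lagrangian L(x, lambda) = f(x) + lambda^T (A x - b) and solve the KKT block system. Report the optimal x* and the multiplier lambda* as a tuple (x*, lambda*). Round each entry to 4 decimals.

Form the Lagrangian:
  L(x, lambda) = (1/2) x^T Q x + c^T x + lambda^T (A x - b)
Stationarity (grad_x L = 0): Q x + c + A^T lambda = 0.
Primal feasibility: A x = b.

This gives the KKT block system:
  [ Q   A^T ] [ x     ]   [-c ]
  [ A    0  ] [ lambda ] = [ b ]

Solving the linear system:
  x*      = (-0.5455, 0.6818)
  lambda* = (-3.5909)
  f(x*)   = 5.8636

x* = (-0.5455, 0.6818), lambda* = (-3.5909)


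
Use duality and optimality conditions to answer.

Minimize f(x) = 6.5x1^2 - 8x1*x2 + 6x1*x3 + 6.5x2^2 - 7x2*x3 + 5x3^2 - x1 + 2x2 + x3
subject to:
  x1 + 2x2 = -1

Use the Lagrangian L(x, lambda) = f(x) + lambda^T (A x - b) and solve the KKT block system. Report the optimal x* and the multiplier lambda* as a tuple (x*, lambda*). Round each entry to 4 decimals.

Form the Lagrangian:
  L(x, lambda) = (1/2) x^T Q x + c^T x + lambda^T (A x - b)
Stationarity (grad_x L = 0): Q x + c + A^T lambda = 0.
Primal feasibility: A x = b.

This gives the KKT block system:
  [ Q   A^T ] [ x     ]   [-c ]
  [ A    0  ] [ lambda ] = [ b ]

Solving the linear system:
  x*      = (-0.064, -0.468, -0.3892)
  lambda* = (0.4236)
  f(x*)   = -0.4187

x* = (-0.064, -0.468, -0.3892), lambda* = (0.4236)


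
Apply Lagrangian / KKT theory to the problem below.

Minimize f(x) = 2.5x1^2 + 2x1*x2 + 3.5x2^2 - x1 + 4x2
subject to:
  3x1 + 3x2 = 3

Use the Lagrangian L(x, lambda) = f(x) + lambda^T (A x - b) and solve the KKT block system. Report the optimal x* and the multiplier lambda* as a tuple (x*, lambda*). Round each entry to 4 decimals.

Form the Lagrangian:
  L(x, lambda) = (1/2) x^T Q x + c^T x + lambda^T (A x - b)
Stationarity (grad_x L = 0): Q x + c + A^T lambda = 0.
Primal feasibility: A x = b.

This gives the KKT block system:
  [ Q   A^T ] [ x     ]   [-c ]
  [ A    0  ] [ lambda ] = [ b ]

Solving the linear system:
  x*      = (1.25, -0.25)
  lambda* = (-1.5833)
  f(x*)   = 1.25

x* = (1.25, -0.25), lambda* = (-1.5833)


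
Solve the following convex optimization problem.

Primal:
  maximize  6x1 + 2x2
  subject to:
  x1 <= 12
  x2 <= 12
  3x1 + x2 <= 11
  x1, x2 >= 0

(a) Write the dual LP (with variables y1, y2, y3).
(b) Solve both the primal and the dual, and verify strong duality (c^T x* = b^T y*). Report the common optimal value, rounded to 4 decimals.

The standard primal-dual pair for 'max c^T x s.t. A x <= b, x >= 0' is:
  Dual:  min b^T y  s.t.  A^T y >= c,  y >= 0.

So the dual LP is:
  minimize  12y1 + 12y2 + 11y3
  subject to:
    y1 + 3y3 >= 6
    y2 + y3 >= 2
    y1, y2, y3 >= 0

Solving the primal: x* = (3.6667, 0).
  primal value c^T x* = 22.
Solving the dual: y* = (0, 0, 2).
  dual value b^T y* = 22.
Strong duality: c^T x* = b^T y*. Confirmed.

22


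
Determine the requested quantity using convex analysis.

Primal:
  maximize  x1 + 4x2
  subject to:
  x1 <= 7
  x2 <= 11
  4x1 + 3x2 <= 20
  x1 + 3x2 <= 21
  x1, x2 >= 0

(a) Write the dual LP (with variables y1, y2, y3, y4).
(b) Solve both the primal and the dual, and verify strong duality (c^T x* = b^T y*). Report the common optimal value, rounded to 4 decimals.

The standard primal-dual pair for 'max c^T x s.t. A x <= b, x >= 0' is:
  Dual:  min b^T y  s.t.  A^T y >= c,  y >= 0.

So the dual LP is:
  minimize  7y1 + 11y2 + 20y3 + 21y4
  subject to:
    y1 + 4y3 + y4 >= 1
    y2 + 3y3 + 3y4 >= 4
    y1, y2, y3, y4 >= 0

Solving the primal: x* = (0, 6.6667).
  primal value c^T x* = 26.6667.
Solving the dual: y* = (0, 0, 1.3333, 0).
  dual value b^T y* = 26.6667.
Strong duality: c^T x* = b^T y*. Confirmed.

26.6667


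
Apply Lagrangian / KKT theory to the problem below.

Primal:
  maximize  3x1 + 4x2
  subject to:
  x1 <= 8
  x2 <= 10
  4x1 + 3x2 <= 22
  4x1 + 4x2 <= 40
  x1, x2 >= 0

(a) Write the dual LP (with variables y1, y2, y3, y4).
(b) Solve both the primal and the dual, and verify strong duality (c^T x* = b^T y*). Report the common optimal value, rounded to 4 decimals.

The standard primal-dual pair for 'max c^T x s.t. A x <= b, x >= 0' is:
  Dual:  min b^T y  s.t.  A^T y >= c,  y >= 0.

So the dual LP is:
  minimize  8y1 + 10y2 + 22y3 + 40y4
  subject to:
    y1 + 4y3 + 4y4 >= 3
    y2 + 3y3 + 4y4 >= 4
    y1, y2, y3, y4 >= 0

Solving the primal: x* = (0, 7.3333).
  primal value c^T x* = 29.3333.
Solving the dual: y* = (0, 0, 1.3333, 0).
  dual value b^T y* = 29.3333.
Strong duality: c^T x* = b^T y*. Confirmed.

29.3333


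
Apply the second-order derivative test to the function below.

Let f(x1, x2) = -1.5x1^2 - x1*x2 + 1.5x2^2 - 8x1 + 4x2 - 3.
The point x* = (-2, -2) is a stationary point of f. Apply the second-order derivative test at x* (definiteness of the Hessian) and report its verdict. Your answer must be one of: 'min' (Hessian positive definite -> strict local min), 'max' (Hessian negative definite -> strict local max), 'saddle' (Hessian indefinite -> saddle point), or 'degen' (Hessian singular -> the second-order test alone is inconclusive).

Compute the Hessian H = grad^2 f:
  H = [[-3, -1], [-1, 3]]
Verify stationarity: grad f(x*) = H x* + g = (0, 0).
Eigenvalues of H: -3.1623, 3.1623.
Eigenvalues have mixed signs, so H is indefinite -> x* is a saddle point.

saddle


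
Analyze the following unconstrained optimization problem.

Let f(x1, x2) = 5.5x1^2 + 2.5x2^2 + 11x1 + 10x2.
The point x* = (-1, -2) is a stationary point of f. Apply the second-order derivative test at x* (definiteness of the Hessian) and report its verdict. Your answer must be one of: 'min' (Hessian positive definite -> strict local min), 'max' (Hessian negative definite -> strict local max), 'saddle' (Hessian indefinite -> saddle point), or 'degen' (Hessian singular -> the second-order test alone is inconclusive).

Compute the Hessian H = grad^2 f:
  H = [[11, 0], [0, 5]]
Verify stationarity: grad f(x*) = H x* + g = (0, 0).
Eigenvalues of H: 5, 11.
Both eigenvalues > 0, so H is positive definite -> x* is a strict local min.

min


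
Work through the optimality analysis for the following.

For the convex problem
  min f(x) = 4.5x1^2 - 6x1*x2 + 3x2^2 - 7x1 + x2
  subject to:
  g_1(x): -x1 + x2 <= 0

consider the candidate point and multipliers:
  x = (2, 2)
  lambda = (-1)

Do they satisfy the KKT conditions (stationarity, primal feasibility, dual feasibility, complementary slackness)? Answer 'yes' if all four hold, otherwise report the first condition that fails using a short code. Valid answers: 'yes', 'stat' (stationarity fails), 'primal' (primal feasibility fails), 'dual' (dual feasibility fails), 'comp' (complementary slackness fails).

Gradient of f: grad f(x) = Q x + c = (-1, 1)
Constraint values g_i(x) = a_i^T x - b_i:
  g_1((2, 2)) = 0
Stationarity residual: grad f(x) + sum_i lambda_i a_i = (0, 0)
  -> stationarity OK
Primal feasibility (all g_i <= 0): OK
Dual feasibility (all lambda_i >= 0): FAILS
Complementary slackness (lambda_i * g_i(x) = 0 for all i): OK

Verdict: the first failing condition is dual_feasibility -> dual.

dual


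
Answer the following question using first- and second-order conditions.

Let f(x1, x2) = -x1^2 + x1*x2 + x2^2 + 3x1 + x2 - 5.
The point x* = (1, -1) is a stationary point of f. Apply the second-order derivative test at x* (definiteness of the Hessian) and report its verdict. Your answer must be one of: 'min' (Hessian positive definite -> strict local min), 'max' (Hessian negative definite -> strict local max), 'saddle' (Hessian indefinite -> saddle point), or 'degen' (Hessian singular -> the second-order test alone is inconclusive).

Compute the Hessian H = grad^2 f:
  H = [[-2, 1], [1, 2]]
Verify stationarity: grad f(x*) = H x* + g = (0, 0).
Eigenvalues of H: -2.2361, 2.2361.
Eigenvalues have mixed signs, so H is indefinite -> x* is a saddle point.

saddle


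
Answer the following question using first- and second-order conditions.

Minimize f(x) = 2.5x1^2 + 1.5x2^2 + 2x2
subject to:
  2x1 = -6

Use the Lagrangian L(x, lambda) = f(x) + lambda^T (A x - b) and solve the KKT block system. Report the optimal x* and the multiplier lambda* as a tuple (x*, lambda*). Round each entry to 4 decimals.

Form the Lagrangian:
  L(x, lambda) = (1/2) x^T Q x + c^T x + lambda^T (A x - b)
Stationarity (grad_x L = 0): Q x + c + A^T lambda = 0.
Primal feasibility: A x = b.

This gives the KKT block system:
  [ Q   A^T ] [ x     ]   [-c ]
  [ A    0  ] [ lambda ] = [ b ]

Solving the linear system:
  x*      = (-3, -0.6667)
  lambda* = (7.5)
  f(x*)   = 21.8333

x* = (-3, -0.6667), lambda* = (7.5)


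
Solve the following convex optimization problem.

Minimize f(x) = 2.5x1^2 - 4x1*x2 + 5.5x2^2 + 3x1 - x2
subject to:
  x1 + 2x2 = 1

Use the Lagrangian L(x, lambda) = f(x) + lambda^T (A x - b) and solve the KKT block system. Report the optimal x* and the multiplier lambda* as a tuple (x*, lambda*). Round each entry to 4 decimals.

Form the Lagrangian:
  L(x, lambda) = (1/2) x^T Q x + c^T x + lambda^T (A x - b)
Stationarity (grad_x L = 0): Q x + c + A^T lambda = 0.
Primal feasibility: A x = b.

This gives the KKT block system:
  [ Q   A^T ] [ x     ]   [-c ]
  [ A    0  ] [ lambda ] = [ b ]

Solving the linear system:
  x*      = (0.1064, 0.4468)
  lambda* = (-1.7447)
  f(x*)   = 0.8085

x* = (0.1064, 0.4468), lambda* = (-1.7447)


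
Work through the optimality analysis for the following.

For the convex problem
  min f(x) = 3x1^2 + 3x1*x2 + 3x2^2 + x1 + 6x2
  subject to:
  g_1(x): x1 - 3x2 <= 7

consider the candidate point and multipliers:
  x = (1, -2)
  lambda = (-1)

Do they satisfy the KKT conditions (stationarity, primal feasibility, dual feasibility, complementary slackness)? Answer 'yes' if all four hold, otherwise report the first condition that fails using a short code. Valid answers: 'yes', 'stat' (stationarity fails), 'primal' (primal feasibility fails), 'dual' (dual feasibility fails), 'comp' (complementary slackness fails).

Gradient of f: grad f(x) = Q x + c = (1, -3)
Constraint values g_i(x) = a_i^T x - b_i:
  g_1((1, -2)) = 0
Stationarity residual: grad f(x) + sum_i lambda_i a_i = (0, 0)
  -> stationarity OK
Primal feasibility (all g_i <= 0): OK
Dual feasibility (all lambda_i >= 0): FAILS
Complementary slackness (lambda_i * g_i(x) = 0 for all i): OK

Verdict: the first failing condition is dual_feasibility -> dual.

dual


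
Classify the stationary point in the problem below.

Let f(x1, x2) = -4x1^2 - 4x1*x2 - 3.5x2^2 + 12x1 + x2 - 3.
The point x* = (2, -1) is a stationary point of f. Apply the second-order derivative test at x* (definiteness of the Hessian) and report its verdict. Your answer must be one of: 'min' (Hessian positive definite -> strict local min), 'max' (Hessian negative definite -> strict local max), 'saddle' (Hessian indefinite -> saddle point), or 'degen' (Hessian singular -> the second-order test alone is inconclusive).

Compute the Hessian H = grad^2 f:
  H = [[-8, -4], [-4, -7]]
Verify stationarity: grad f(x*) = H x* + g = (0, 0).
Eigenvalues of H: -11.5311, -3.4689.
Both eigenvalues < 0, so H is negative definite -> x* is a strict local max.

max


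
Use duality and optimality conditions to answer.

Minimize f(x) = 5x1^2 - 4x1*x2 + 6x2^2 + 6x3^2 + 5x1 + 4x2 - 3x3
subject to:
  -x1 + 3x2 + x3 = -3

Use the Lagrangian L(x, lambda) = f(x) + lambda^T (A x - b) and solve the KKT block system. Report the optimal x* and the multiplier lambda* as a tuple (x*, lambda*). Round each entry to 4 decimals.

Form the Lagrangian:
  L(x, lambda) = (1/2) x^T Q x + c^T x + lambda^T (A x - b)
Stationarity (grad_x L = 0): Q x + c + A^T lambda = 0.
Primal feasibility: A x = b.

This gives the KKT block system:
  [ Q   A^T ] [ x     ]   [-c ]
  [ A    0  ] [ lambda ] = [ b ]

Solving the linear system:
  x*      = (-0.7308, -1.2519, 0.025)
  lambda* = (2.7)
  f(x*)   = -0.3183

x* = (-0.7308, -1.2519, 0.025), lambda* = (2.7)


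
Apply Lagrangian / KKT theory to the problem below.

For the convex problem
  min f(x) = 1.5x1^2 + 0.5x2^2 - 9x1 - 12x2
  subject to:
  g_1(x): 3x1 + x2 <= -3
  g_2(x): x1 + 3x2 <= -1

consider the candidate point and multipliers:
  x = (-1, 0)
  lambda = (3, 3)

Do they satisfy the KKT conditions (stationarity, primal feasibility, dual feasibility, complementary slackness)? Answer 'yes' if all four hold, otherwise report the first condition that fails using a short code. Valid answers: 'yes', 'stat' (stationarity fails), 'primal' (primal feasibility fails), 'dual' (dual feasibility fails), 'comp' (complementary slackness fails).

Gradient of f: grad f(x) = Q x + c = (-12, -12)
Constraint values g_i(x) = a_i^T x - b_i:
  g_1((-1, 0)) = 0
  g_2((-1, 0)) = 0
Stationarity residual: grad f(x) + sum_i lambda_i a_i = (0, 0)
  -> stationarity OK
Primal feasibility (all g_i <= 0): OK
Dual feasibility (all lambda_i >= 0): OK
Complementary slackness (lambda_i * g_i(x) = 0 for all i): OK

Verdict: yes, KKT holds.

yes


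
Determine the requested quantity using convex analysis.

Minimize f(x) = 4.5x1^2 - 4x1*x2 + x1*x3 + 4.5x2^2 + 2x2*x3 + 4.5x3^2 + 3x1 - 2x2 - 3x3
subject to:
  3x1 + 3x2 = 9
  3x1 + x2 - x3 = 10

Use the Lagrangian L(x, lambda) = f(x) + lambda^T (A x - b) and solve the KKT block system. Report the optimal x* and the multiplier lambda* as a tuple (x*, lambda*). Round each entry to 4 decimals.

Form the Lagrangian:
  L(x, lambda) = (1/2) x^T Q x + c^T x + lambda^T (A x - b)
Stationarity (grad_x L = 0): Q x + c + A^T lambda = 0.
Primal feasibility: A x = b.

This gives the KKT block system:
  [ Q   A^T ] [ x     ]   [-c ]
  [ A    0  ] [ lambda ] = [ b ]

Solving the linear system:
  x*      = (2.5345, 0.4655, -1.931)
  lambda* = (9.5747, -16.9138)
  f(x*)   = 47.7155

x* = (2.5345, 0.4655, -1.931), lambda* = (9.5747, -16.9138)


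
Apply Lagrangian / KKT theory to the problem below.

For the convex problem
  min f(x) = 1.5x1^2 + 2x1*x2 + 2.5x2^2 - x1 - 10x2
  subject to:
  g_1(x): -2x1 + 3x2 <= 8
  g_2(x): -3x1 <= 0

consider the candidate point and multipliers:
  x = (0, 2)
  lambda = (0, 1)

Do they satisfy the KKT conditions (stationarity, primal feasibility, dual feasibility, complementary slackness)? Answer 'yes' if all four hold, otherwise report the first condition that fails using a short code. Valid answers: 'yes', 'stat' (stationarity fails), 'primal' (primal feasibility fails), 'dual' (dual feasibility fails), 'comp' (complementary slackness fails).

Gradient of f: grad f(x) = Q x + c = (3, 0)
Constraint values g_i(x) = a_i^T x - b_i:
  g_1((0, 2)) = -2
  g_2((0, 2)) = 0
Stationarity residual: grad f(x) + sum_i lambda_i a_i = (0, 0)
  -> stationarity OK
Primal feasibility (all g_i <= 0): OK
Dual feasibility (all lambda_i >= 0): OK
Complementary slackness (lambda_i * g_i(x) = 0 for all i): OK

Verdict: yes, KKT holds.

yes


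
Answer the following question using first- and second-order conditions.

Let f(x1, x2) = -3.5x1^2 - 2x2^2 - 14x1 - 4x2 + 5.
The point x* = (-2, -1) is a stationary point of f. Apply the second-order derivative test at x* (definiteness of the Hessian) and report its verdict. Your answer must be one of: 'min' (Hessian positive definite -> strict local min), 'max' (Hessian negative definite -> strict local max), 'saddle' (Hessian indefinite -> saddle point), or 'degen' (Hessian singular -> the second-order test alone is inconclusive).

Compute the Hessian H = grad^2 f:
  H = [[-7, 0], [0, -4]]
Verify stationarity: grad f(x*) = H x* + g = (0, 0).
Eigenvalues of H: -7, -4.
Both eigenvalues < 0, so H is negative definite -> x* is a strict local max.

max


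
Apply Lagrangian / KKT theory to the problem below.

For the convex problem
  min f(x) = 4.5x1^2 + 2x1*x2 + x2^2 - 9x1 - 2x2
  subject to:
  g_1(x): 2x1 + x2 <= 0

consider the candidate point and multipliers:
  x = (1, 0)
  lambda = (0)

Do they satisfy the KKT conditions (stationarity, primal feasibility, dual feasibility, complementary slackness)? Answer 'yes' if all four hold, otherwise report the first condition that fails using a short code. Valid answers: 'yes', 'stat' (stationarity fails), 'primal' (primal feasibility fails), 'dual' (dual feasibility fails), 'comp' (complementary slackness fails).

Gradient of f: grad f(x) = Q x + c = (0, 0)
Constraint values g_i(x) = a_i^T x - b_i:
  g_1((1, 0)) = 2
Stationarity residual: grad f(x) + sum_i lambda_i a_i = (0, 0)
  -> stationarity OK
Primal feasibility (all g_i <= 0): FAILS
Dual feasibility (all lambda_i >= 0): OK
Complementary slackness (lambda_i * g_i(x) = 0 for all i): OK

Verdict: the first failing condition is primal_feasibility -> primal.

primal


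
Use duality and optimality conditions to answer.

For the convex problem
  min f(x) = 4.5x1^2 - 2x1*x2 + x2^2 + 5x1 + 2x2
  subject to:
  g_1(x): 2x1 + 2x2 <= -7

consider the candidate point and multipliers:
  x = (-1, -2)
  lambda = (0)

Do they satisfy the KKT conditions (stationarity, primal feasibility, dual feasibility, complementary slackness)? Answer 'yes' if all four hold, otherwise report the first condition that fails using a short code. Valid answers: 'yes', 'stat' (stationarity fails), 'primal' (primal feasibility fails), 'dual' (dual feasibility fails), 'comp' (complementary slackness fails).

Gradient of f: grad f(x) = Q x + c = (0, 0)
Constraint values g_i(x) = a_i^T x - b_i:
  g_1((-1, -2)) = 1
Stationarity residual: grad f(x) + sum_i lambda_i a_i = (0, 0)
  -> stationarity OK
Primal feasibility (all g_i <= 0): FAILS
Dual feasibility (all lambda_i >= 0): OK
Complementary slackness (lambda_i * g_i(x) = 0 for all i): OK

Verdict: the first failing condition is primal_feasibility -> primal.

primal


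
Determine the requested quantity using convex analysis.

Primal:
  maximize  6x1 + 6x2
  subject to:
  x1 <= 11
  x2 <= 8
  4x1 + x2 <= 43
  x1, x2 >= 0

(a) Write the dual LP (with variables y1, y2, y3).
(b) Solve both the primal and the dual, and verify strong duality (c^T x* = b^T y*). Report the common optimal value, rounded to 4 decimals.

The standard primal-dual pair for 'max c^T x s.t. A x <= b, x >= 0' is:
  Dual:  min b^T y  s.t.  A^T y >= c,  y >= 0.

So the dual LP is:
  minimize  11y1 + 8y2 + 43y3
  subject to:
    y1 + 4y3 >= 6
    y2 + y3 >= 6
    y1, y2, y3 >= 0

Solving the primal: x* = (8.75, 8).
  primal value c^T x* = 100.5.
Solving the dual: y* = (0, 4.5, 1.5).
  dual value b^T y* = 100.5.
Strong duality: c^T x* = b^T y*. Confirmed.

100.5


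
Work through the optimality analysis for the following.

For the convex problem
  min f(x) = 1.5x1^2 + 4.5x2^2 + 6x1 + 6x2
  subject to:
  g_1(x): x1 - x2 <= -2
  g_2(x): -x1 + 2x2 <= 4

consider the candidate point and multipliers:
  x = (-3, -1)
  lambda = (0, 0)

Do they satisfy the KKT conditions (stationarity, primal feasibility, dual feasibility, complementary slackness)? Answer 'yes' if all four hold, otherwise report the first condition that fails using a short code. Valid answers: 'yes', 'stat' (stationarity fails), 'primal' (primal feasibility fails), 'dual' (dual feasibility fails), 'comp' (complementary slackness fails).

Gradient of f: grad f(x) = Q x + c = (-3, -3)
Constraint values g_i(x) = a_i^T x - b_i:
  g_1((-3, -1)) = 0
  g_2((-3, -1)) = -3
Stationarity residual: grad f(x) + sum_i lambda_i a_i = (-3, -3)
  -> stationarity FAILS
Primal feasibility (all g_i <= 0): OK
Dual feasibility (all lambda_i >= 0): OK
Complementary slackness (lambda_i * g_i(x) = 0 for all i): OK

Verdict: the first failing condition is stationarity -> stat.

stat


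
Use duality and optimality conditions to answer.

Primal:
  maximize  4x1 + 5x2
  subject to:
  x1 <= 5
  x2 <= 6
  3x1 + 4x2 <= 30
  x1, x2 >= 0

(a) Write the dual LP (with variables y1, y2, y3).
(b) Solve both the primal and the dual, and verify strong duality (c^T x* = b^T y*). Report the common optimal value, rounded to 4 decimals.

The standard primal-dual pair for 'max c^T x s.t. A x <= b, x >= 0' is:
  Dual:  min b^T y  s.t.  A^T y >= c,  y >= 0.

So the dual LP is:
  minimize  5y1 + 6y2 + 30y3
  subject to:
    y1 + 3y3 >= 4
    y2 + 4y3 >= 5
    y1, y2, y3 >= 0

Solving the primal: x* = (5, 3.75).
  primal value c^T x* = 38.75.
Solving the dual: y* = (0.25, 0, 1.25).
  dual value b^T y* = 38.75.
Strong duality: c^T x* = b^T y*. Confirmed.

38.75


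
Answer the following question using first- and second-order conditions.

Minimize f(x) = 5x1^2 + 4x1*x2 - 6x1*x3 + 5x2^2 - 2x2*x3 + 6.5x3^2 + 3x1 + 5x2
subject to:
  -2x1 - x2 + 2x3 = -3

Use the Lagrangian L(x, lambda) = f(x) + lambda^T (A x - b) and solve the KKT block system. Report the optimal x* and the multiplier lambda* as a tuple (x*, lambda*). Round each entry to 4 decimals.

Form the Lagrangian:
  L(x, lambda) = (1/2) x^T Q x + c^T x + lambda^T (A x - b)
Stationarity (grad_x L = 0): Q x + c + A^T lambda = 0.
Primal feasibility: A x = b.

This gives the KKT block system:
  [ Q   A^T ] [ x     ]   [-c ]
  [ A    0  ] [ lambda ] = [ b ]

Solving the linear system:
  x*      = (0.7995, -0.2353, -0.8182)
  lambda* = (7.4813)
  f(x*)   = 11.8329

x* = (0.7995, -0.2353, -0.8182), lambda* = (7.4813)


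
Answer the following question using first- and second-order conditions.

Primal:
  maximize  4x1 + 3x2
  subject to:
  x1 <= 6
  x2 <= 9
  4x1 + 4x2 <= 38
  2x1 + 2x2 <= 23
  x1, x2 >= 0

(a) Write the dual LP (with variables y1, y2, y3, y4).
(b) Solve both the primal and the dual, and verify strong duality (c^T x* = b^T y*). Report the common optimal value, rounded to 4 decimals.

The standard primal-dual pair for 'max c^T x s.t. A x <= b, x >= 0' is:
  Dual:  min b^T y  s.t.  A^T y >= c,  y >= 0.

So the dual LP is:
  minimize  6y1 + 9y2 + 38y3 + 23y4
  subject to:
    y1 + 4y3 + 2y4 >= 4
    y2 + 4y3 + 2y4 >= 3
    y1, y2, y3, y4 >= 0

Solving the primal: x* = (6, 3.5).
  primal value c^T x* = 34.5.
Solving the dual: y* = (1, 0, 0.75, 0).
  dual value b^T y* = 34.5.
Strong duality: c^T x* = b^T y*. Confirmed.

34.5


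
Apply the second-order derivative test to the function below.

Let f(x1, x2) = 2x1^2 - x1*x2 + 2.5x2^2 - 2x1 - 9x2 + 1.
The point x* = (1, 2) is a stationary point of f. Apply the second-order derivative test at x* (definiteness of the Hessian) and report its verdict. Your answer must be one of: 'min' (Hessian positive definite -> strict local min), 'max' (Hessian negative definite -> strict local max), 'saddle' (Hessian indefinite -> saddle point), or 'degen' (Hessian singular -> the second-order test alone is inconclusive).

Compute the Hessian H = grad^2 f:
  H = [[4, -1], [-1, 5]]
Verify stationarity: grad f(x*) = H x* + g = (0, 0).
Eigenvalues of H: 3.382, 5.618.
Both eigenvalues > 0, so H is positive definite -> x* is a strict local min.

min


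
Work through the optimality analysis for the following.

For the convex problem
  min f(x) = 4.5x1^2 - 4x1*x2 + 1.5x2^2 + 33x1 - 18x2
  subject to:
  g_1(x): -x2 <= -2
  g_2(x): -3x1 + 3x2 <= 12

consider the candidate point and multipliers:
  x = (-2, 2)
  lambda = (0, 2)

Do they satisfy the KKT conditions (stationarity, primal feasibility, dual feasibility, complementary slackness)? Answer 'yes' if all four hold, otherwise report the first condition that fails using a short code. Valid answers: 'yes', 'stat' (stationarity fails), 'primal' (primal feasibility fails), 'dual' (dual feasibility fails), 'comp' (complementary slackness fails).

Gradient of f: grad f(x) = Q x + c = (7, -4)
Constraint values g_i(x) = a_i^T x - b_i:
  g_1((-2, 2)) = 0
  g_2((-2, 2)) = 0
Stationarity residual: grad f(x) + sum_i lambda_i a_i = (1, 2)
  -> stationarity FAILS
Primal feasibility (all g_i <= 0): OK
Dual feasibility (all lambda_i >= 0): OK
Complementary slackness (lambda_i * g_i(x) = 0 for all i): OK

Verdict: the first failing condition is stationarity -> stat.

stat


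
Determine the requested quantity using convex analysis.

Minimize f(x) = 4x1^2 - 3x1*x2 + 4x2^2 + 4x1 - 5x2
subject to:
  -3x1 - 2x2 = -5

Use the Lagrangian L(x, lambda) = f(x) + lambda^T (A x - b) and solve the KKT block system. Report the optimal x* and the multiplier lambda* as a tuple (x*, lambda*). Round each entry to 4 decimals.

Form the Lagrangian:
  L(x, lambda) = (1/2) x^T Q x + c^T x + lambda^T (A x - b)
Stationarity (grad_x L = 0): Q x + c + A^T lambda = 0.
Primal feasibility: A x = b.

This gives the KKT block system:
  [ Q   A^T ] [ x     ]   [-c ]
  [ A    0  ] [ lambda ] = [ b ]

Solving the linear system:
  x*      = (0.7429, 1.3857)
  lambda* = (1.9286)
  f(x*)   = 2.8429

x* = (0.7429, 1.3857), lambda* = (1.9286)


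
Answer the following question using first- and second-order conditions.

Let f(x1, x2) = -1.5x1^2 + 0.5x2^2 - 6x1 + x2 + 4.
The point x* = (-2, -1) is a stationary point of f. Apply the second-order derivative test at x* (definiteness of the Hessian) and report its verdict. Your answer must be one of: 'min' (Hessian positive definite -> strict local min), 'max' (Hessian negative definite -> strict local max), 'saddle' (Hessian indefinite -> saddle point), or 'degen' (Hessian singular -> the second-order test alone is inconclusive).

Compute the Hessian H = grad^2 f:
  H = [[-3, 0], [0, 1]]
Verify stationarity: grad f(x*) = H x* + g = (0, 0).
Eigenvalues of H: -3, 1.
Eigenvalues have mixed signs, so H is indefinite -> x* is a saddle point.

saddle


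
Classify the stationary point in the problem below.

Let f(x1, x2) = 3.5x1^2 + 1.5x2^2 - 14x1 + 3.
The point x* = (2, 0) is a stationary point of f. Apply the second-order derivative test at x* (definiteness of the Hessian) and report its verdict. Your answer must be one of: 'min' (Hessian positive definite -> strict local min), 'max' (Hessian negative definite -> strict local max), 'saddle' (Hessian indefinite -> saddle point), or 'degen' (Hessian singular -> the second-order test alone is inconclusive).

Compute the Hessian H = grad^2 f:
  H = [[7, 0], [0, 3]]
Verify stationarity: grad f(x*) = H x* + g = (0, 0).
Eigenvalues of H: 3, 7.
Both eigenvalues > 0, so H is positive definite -> x* is a strict local min.

min


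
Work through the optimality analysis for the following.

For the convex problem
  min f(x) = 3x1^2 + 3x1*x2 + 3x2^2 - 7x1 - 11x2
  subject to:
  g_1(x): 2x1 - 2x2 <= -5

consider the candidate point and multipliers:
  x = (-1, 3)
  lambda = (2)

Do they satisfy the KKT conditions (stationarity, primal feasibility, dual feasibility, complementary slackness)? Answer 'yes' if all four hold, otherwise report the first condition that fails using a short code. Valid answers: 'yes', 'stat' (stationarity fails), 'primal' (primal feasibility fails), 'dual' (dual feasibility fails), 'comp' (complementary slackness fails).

Gradient of f: grad f(x) = Q x + c = (-4, 4)
Constraint values g_i(x) = a_i^T x - b_i:
  g_1((-1, 3)) = -3
Stationarity residual: grad f(x) + sum_i lambda_i a_i = (0, 0)
  -> stationarity OK
Primal feasibility (all g_i <= 0): OK
Dual feasibility (all lambda_i >= 0): OK
Complementary slackness (lambda_i * g_i(x) = 0 for all i): FAILS

Verdict: the first failing condition is complementary_slackness -> comp.

comp


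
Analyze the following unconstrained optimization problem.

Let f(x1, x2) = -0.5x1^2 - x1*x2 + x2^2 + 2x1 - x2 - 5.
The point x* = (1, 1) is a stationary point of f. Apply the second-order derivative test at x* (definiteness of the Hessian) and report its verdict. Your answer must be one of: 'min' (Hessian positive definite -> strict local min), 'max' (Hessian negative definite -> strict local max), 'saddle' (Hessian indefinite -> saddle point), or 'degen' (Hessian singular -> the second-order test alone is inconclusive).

Compute the Hessian H = grad^2 f:
  H = [[-1, -1], [-1, 2]]
Verify stationarity: grad f(x*) = H x* + g = (0, 0).
Eigenvalues of H: -1.3028, 2.3028.
Eigenvalues have mixed signs, so H is indefinite -> x* is a saddle point.

saddle


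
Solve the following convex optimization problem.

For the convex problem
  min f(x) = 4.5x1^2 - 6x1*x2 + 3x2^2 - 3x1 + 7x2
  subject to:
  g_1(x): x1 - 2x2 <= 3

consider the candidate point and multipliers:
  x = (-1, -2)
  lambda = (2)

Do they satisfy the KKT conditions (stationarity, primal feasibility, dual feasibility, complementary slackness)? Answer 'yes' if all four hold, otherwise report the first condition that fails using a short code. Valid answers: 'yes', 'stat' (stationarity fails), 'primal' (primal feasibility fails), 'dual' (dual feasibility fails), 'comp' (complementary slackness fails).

Gradient of f: grad f(x) = Q x + c = (0, 1)
Constraint values g_i(x) = a_i^T x - b_i:
  g_1((-1, -2)) = 0
Stationarity residual: grad f(x) + sum_i lambda_i a_i = (2, -3)
  -> stationarity FAILS
Primal feasibility (all g_i <= 0): OK
Dual feasibility (all lambda_i >= 0): OK
Complementary slackness (lambda_i * g_i(x) = 0 for all i): OK

Verdict: the first failing condition is stationarity -> stat.

stat


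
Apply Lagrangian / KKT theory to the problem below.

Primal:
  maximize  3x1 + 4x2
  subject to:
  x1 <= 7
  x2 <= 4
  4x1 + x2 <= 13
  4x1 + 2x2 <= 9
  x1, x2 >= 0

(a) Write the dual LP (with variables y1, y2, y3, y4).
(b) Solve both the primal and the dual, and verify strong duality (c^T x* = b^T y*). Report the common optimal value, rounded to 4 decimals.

The standard primal-dual pair for 'max c^T x s.t. A x <= b, x >= 0' is:
  Dual:  min b^T y  s.t.  A^T y >= c,  y >= 0.

So the dual LP is:
  minimize  7y1 + 4y2 + 13y3 + 9y4
  subject to:
    y1 + 4y3 + 4y4 >= 3
    y2 + y3 + 2y4 >= 4
    y1, y2, y3, y4 >= 0

Solving the primal: x* = (0.25, 4).
  primal value c^T x* = 16.75.
Solving the dual: y* = (0, 2.5, 0, 0.75).
  dual value b^T y* = 16.75.
Strong duality: c^T x* = b^T y*. Confirmed.

16.75


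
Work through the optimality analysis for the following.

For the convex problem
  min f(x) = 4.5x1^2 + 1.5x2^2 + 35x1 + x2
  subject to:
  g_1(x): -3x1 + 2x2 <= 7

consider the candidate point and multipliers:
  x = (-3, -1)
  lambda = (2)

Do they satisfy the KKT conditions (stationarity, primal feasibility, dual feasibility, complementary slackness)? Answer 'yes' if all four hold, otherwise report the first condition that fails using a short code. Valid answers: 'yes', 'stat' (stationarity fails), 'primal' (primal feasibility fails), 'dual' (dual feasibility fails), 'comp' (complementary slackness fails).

Gradient of f: grad f(x) = Q x + c = (8, -2)
Constraint values g_i(x) = a_i^T x - b_i:
  g_1((-3, -1)) = 0
Stationarity residual: grad f(x) + sum_i lambda_i a_i = (2, 2)
  -> stationarity FAILS
Primal feasibility (all g_i <= 0): OK
Dual feasibility (all lambda_i >= 0): OK
Complementary slackness (lambda_i * g_i(x) = 0 for all i): OK

Verdict: the first failing condition is stationarity -> stat.

stat


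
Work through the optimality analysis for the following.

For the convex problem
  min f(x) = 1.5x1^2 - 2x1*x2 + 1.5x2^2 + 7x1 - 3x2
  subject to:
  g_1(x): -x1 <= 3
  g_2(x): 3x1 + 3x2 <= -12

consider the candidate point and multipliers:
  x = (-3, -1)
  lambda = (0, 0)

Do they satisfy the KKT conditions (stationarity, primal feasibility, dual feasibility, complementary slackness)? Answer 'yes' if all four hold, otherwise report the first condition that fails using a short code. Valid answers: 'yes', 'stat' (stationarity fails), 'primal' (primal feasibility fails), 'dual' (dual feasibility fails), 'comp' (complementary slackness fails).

Gradient of f: grad f(x) = Q x + c = (0, 0)
Constraint values g_i(x) = a_i^T x - b_i:
  g_1((-3, -1)) = 0
  g_2((-3, -1)) = 0
Stationarity residual: grad f(x) + sum_i lambda_i a_i = (0, 0)
  -> stationarity OK
Primal feasibility (all g_i <= 0): OK
Dual feasibility (all lambda_i >= 0): OK
Complementary slackness (lambda_i * g_i(x) = 0 for all i): OK

Verdict: yes, KKT holds.

yes


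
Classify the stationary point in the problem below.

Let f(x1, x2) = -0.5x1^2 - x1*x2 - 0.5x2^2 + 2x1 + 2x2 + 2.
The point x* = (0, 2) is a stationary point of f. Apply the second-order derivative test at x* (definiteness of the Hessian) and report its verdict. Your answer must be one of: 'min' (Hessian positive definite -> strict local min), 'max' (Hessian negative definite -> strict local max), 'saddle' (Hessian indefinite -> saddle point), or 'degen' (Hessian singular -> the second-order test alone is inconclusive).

Compute the Hessian H = grad^2 f:
  H = [[-1, -1], [-1, -1]]
Verify stationarity: grad f(x*) = H x* + g = (0, 0).
Eigenvalues of H: -2, 0.
H has a zero eigenvalue (singular; negative semidefinite but not definite), so H is neither positive definite, negative definite, nor indefinite. The second-order test alone is inconclusive -> degen.
(Indeed, f is constant along the null direction of H through x*, so x* is not a strict local extremum.)

degen


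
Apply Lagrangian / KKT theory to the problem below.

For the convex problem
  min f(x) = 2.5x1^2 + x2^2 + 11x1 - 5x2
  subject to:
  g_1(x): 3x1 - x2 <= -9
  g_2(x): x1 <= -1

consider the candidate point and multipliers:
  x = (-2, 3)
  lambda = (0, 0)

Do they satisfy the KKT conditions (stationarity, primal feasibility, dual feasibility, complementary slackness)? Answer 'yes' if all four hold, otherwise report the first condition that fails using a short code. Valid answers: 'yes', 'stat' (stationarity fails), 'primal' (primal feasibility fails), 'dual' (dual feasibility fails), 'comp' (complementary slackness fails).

Gradient of f: grad f(x) = Q x + c = (1, 1)
Constraint values g_i(x) = a_i^T x - b_i:
  g_1((-2, 3)) = 0
  g_2((-2, 3)) = -1
Stationarity residual: grad f(x) + sum_i lambda_i a_i = (1, 1)
  -> stationarity FAILS
Primal feasibility (all g_i <= 0): OK
Dual feasibility (all lambda_i >= 0): OK
Complementary slackness (lambda_i * g_i(x) = 0 for all i): OK

Verdict: the first failing condition is stationarity -> stat.

stat


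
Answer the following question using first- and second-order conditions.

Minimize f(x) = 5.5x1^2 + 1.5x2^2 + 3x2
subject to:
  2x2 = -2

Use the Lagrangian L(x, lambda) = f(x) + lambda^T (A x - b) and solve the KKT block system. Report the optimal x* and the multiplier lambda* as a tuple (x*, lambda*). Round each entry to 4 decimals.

Form the Lagrangian:
  L(x, lambda) = (1/2) x^T Q x + c^T x + lambda^T (A x - b)
Stationarity (grad_x L = 0): Q x + c + A^T lambda = 0.
Primal feasibility: A x = b.

This gives the KKT block system:
  [ Q   A^T ] [ x     ]   [-c ]
  [ A    0  ] [ lambda ] = [ b ]

Solving the linear system:
  x*      = (0, -1)
  lambda* = (0)
  f(x*)   = -1.5

x* = (0, -1), lambda* = (0)


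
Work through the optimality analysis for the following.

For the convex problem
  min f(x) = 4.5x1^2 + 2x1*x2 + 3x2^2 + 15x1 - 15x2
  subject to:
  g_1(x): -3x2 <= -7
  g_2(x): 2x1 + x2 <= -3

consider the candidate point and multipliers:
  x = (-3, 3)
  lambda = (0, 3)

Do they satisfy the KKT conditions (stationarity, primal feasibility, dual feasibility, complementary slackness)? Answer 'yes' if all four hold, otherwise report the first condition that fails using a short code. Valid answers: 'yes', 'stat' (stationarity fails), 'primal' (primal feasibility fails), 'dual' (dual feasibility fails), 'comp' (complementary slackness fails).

Gradient of f: grad f(x) = Q x + c = (-6, -3)
Constraint values g_i(x) = a_i^T x - b_i:
  g_1((-3, 3)) = -2
  g_2((-3, 3)) = 0
Stationarity residual: grad f(x) + sum_i lambda_i a_i = (0, 0)
  -> stationarity OK
Primal feasibility (all g_i <= 0): OK
Dual feasibility (all lambda_i >= 0): OK
Complementary slackness (lambda_i * g_i(x) = 0 for all i): OK

Verdict: yes, KKT holds.

yes
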